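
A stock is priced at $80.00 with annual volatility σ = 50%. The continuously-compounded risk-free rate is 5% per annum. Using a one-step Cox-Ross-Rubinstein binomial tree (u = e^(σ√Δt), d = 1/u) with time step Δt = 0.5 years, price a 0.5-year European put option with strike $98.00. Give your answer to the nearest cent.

$22.53

CRR parameters: u = e^(σ√Δt) = e^(0.5·√0.5) = 1.4241, d = 1/u = 0.7022
Per-period rate: rΔt = 0.05·0.5 = 0.025, so R = e^0.025 = 1.0253
Risk-neutral probability p = (e^0.025 − 0.7022)/(1.4241 − 0.7022) = 0.3231/0.7219 = 0.4476
Terminal stock prices: S_u = 113.9, S_d = 56.18
Terminal payoffs (K − S): max(-15.93, 0) = 0, max(41.82, 0) = 41.82
Node 0 (S = 80): V_0 = e^(−0.025)·[0.4476·0.0000 + 0.5524·41.8249] = 22.5342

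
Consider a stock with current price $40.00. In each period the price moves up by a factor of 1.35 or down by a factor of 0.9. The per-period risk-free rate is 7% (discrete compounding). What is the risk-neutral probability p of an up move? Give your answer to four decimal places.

p = 0.3778

Risk-neutral probability p = (1 + 0.07 − 0.9)/(1.35 − 0.9) = 0.1700/0.4500 = 0.3778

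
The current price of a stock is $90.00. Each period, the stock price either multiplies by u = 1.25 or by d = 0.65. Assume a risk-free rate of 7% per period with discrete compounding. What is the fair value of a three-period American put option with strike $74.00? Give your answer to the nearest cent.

$5.71

Risk-neutral probability p = (1 + 0.07 − 0.65)/(1.25 − 0.65) = 0.4200/0.6000 = 0.7000
Terminal stock prices: S_uuu = 175.8, S_uud = 91.41, S_udd = 47.53, S_ddd = 24.72
Terminal payoffs (K − S): max(-101.8, 0) = 0, max(-17.41, 0) = 0, max(26.47, 0) = 26.47, max(49.28, 0) = 49.28
Node uu (S = 140.6): continuation = 1/1.07·[0.7000·0.0000 + 0.3000·0.0000] = 0.0000; exercise value = 0.0000 ≤ continuation, so V_uu = 0.0000
Node ud (S = 73.12): continuation = 1/1.07·[0.7000·0.0000 + 0.3000·26.4687] = 7.4211; exercise value = 0.8750 ≤ continuation, so V_ud = 7.4211
Node dd (S = 38.03): continuation = 1/1.07·[0.7000·26.4687 + 0.3000·49.2837] = 31.1339; exercise value = 35.9750 > continuation, so V_dd = 35.9750 (exercise)
Node u (S = 112.5): continuation = 1/1.07·[0.7000·0.0000 + 0.3000·7.4211] = 2.0807; exercise value = 0.0000 ≤ continuation, so V_u = 2.0807
Node d (S = 58.5): continuation = 1/1.07·[0.7000·7.4211 + 0.3000·35.9750] = 14.9414; exercise value = 15.5000 > continuation, so V_d = 15.5000 (exercise)
Node 0 (S = 90): continuation = 1/1.07·[0.7000·2.0807 + 0.3000·15.5000] = 5.7070; exercise value = 0.0000 ≤ continuation, so V_0 = 5.7070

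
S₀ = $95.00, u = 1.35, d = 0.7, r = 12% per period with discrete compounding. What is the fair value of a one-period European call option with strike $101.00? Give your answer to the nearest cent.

$15.72

Risk-neutral probability p = (1 + 0.12 − 0.7)/(1.35 − 0.7) = 0.4200/0.6500 = 0.6462
Terminal stock prices: S_u = 128.2, S_d = 66.5
Terminal payoffs (S − K): max(27.25, 0) = 27.25, max(-34.5, 0) = 0
Node 0 (S = 95): V_0 = 1/1.12·[0.6462·27.2500 + 0.3538·0.0000] = 15.7212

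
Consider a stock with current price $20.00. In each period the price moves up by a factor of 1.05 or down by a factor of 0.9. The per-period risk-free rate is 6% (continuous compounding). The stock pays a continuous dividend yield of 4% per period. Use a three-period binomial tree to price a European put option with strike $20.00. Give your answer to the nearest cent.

$0.32

Per-period risk-free factor R = e^0.06 = 1.0618; dividend-adjusted growth = e^(0.06−0.04) = 1.0202.
Risk-neutral probability p = (1.0202 − 0.9)/(1.05 − 0.9) = 0.1202/0.1500 = 0.8013
Terminal stock prices: S_uuu = 23.15, S_uud = 19.85, S_udd = 17.01, S_ddd = 14.58
Terminal payoffs (K − S): max(-3.153, 0) = 0, max(0.155, 0) = 0.155, max(2.99, 0) = 2.99, max(5.42, 0) = 5.42
Node uu (S = 22.05): V_uu = e^(−0.06)·[0.8013·0.0000 + 0.1987·0.1550] = 0.0290
Node ud (S = 18.9): V_ud = e^(−0.06)·[0.8013·0.1550 + 0.1987·2.9900] = 0.6764
Node dd (S = 16.2): V_dd = e^(−0.06)·[0.8013·2.9900 + 0.1987·5.4200] = 3.2705
Node u (S = 21): V_u = e^(−0.06)·[0.8013·0.0290 + 0.1987·0.6764] = 0.1484
Node d (S = 18): V_d = e^(−0.06)·[0.8013·0.6764 + 0.1987·3.2705] = 1.1223
Node 0 (S = 20): V_0 = e^(−0.06)·[0.8013·0.1484 + 0.1987·1.1223] = 0.3220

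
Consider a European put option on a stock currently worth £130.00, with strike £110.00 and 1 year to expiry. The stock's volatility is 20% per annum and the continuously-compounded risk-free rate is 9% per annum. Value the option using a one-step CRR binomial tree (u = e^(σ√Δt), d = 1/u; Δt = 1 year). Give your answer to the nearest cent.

£1.03

CRR parameters: u = e^(σ√Δt) = e^(0.2·√1) = 1.2214, d = 1/u = 0.8187
Per-period rate: rΔt = 0.09·1 = 0.09, so R = e^0.09 = 1.0942
Risk-neutral probability p = (e^0.09 − 0.8187)/(1.2214 − 0.8187) = 0.2754/0.4027 = 0.6840
Terminal stock prices: S_u = 158.8, S_d = 106.4
Terminal payoffs (K − S): max(-48.78, 0) = 0, max(3.565, 0) = 3.565
Node 0 (S = 130): V_0 = e^(−0.09)·[0.6840·0.0000 + 0.3160·3.5650] = 1.0295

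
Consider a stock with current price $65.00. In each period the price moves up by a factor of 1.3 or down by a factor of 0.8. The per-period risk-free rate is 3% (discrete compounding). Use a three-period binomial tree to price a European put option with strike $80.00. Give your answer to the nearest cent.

$16.28

Risk-neutral probability p = (1 + 0.03 − 0.8)/(1.3 − 0.8) = 0.2300/0.5000 = 0.4600
Terminal stock prices: S_uuu = 142.8, S_uud = 87.88, S_udd = 54.08, S_ddd = 33.28
Terminal payoffs (K − S): max(-62.81, 0) = 0, max(-7.88, 0) = 0, max(25.92, 0) = 25.92, max(46.72, 0) = 46.72
Node uu (S = 109.9): V_uu = 1/1.03·[0.4600·0.0000 + 0.5400·0.0000] = 0.0000
Node ud (S = 67.6): V_ud = 1/1.03·[0.4600·0.0000 + 0.5400·25.9200] = 13.5891
Node dd (S = 41.6): V_dd = 1/1.03·[0.4600·25.9200 + 0.5400·46.7200] = 36.0699
Node u (S = 84.5): V_u = 1/1.03·[0.4600·0.0000 + 0.5400·13.5891] = 7.1244
Node d (S = 52): V_d = 1/1.03·[0.4600·13.5891 + 0.5400·36.0699] = 24.9794
Node 0 (S = 65): V_0 = 1/1.03·[0.4600·7.1244 + 0.5400·24.9794] = 16.2777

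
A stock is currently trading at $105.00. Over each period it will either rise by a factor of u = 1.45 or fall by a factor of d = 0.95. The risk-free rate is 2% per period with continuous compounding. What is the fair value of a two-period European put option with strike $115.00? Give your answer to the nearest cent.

$14.37

Risk-neutral probability p = (e^0.02 − 0.95)/(1.45 − 0.95) = 0.0702/0.5000 = 0.1404
Terminal stock prices: S_uu = 220.8, S_ud = 144.6, S_dd = 94.76
Terminal payoffs (K − S): max(-105.8, 0) = 0, max(-29.64, 0) = 0, max(20.24, 0) = 20.24
Node u (S = 152.2): V_u = e^(−0.02)·[0.1404·0.0000 + 0.8596·0.0000] = 0.0000
Node d (S = 99.75): V_d = e^(−0.02)·[0.1404·0.0000 + 0.8596·20.2375] = 17.0516
Node 0 (S = 105): V_0 = e^(−0.02)·[0.1404·0.0000 + 0.8596·17.0516] = 14.3673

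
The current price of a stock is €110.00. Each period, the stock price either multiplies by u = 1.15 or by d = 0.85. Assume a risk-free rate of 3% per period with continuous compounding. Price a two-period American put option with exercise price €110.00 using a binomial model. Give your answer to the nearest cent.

€6.94

Risk-neutral probability p = (e^0.03 − 0.85)/(1.15 − 0.85) = 0.1805/0.3000 = 0.6015
Terminal stock prices: S_uu = 145.5, S_ud = 107.5, S_dd = 79.47
Terminal payoffs (K − S): max(-35.47, 0) = 0, max(2.475, 0) = 2.475, max(30.53, 0) = 30.53
Node u (S = 126.5): continuation = e^(−0.03)·[0.6015·0.0000 + 0.3985·2.4750] = 0.9571; exercise value = 0.0000 ≤ continuation, so V_u = 0.9571
Node d (S = 93.5): continuation = e^(−0.03)·[0.6015·2.4750 + 0.3985·30.5250] = 13.2490; exercise value = 16.5000 > continuation, so V_d = 16.5000 (exercise)
Node 0 (S = 110): continuation = e^(−0.03)·[0.6015·0.9571 + 0.3985·16.5000] = 6.9394; exercise value = 0.0000 ≤ continuation, so V_0 = 6.9394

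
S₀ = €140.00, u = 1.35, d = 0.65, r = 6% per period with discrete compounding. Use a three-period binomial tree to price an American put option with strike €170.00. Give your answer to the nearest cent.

Risk-neutral probability p = (1 + 0.06 − 0.65)/(1.35 − 0.65) = 0.4100/0.7000 = 0.5857
Terminal stock prices: S_uuu = 344.5, S_uud = 165.8, S_udd = 79.85, S_ddd = 38.45
Terminal payoffs (K − S): max(-174.5, 0) = 0, max(4.152, 0) = 4.152, max(90.15, 0) = 90.15, max(131.6, 0) = 131.6
Node uu (S = 255.2): continuation = 1/1.06·[0.5857·0.0000 + 0.4143·4.1525] = 1.6229; exercise value = 0.0000 ≤ continuation, so V_uu = 1.6229
Node ud (S = 122.9): continuation = 1/1.06·[0.5857·4.1525 + 0.4143·90.1475] = 37.5274; exercise value = 47.1500 > continuation, so V_ud = 47.1500 (exercise)
Node dd (S = 59.15): continuation = 1/1.06·[0.5857·90.1475 + 0.4143·131.5525] = 101.2274; exercise value = 110.8500 > continuation, so V_dd = 110.8500 (exercise)
Node u (S = 189): continuation = 1/1.06·[0.5857·1.6229 + 0.4143·47.1500] = 19.3247; exercise value = 0.0000 ≤ continuation, so V_u = 19.3247
Node d (S = 91): continuation = 1/1.06·[0.5857·47.1500 + 0.4143·110.8500] = 69.3774; exercise value = 79.0000 > continuation, so V_d = 79.0000 (exercise)
Node 0 (S = 140): continuation = 1/1.06·[0.5857·19.3247 + 0.4143·79.0000] = 41.5541; exercise value = 30.0000 ≤ continuation, so V_0 = 41.5541

€41.55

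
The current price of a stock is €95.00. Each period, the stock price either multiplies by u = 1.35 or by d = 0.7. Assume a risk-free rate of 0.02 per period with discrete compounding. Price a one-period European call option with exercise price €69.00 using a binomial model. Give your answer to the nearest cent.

€28.60

Risk-neutral probability p = (1 + 0.02 − 0.7)/(1.35 − 0.7) = 0.3200/0.6500 = 0.4923
Terminal stock prices: S_u = 128.2, S_d = 66.5
Terminal payoffs (S − K): max(59.25, 0) = 59.25, max(-2.5, 0) = 0
Node 0 (S = 95): V_0 = 1/1.02·[0.4923·59.2500 + 0.5077·0.0000] = 28.5973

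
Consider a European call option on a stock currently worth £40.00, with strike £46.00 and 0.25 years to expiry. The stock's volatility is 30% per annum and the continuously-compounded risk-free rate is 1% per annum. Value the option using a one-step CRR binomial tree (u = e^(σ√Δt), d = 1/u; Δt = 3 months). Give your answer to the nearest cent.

CRR parameters: u = e^(σ√Δt) = e^(0.3·√0.25) = 1.1618, d = 1/u = 0.8607
Per-period rate: rΔt = 0.01·0.25 = 0.0025, so R = e^0.0025 = 1.0025
Risk-neutral probability p = (e^0.0025 − 0.8607)/(1.1618 − 0.8607) = 0.1418/0.3011 = 0.4709
Terminal stock prices: S_u = 46.47, S_d = 34.43
Terminal payoffs (S − K): max(0.4734, 0) = 0.4734, max(-11.57, 0) = 0
Node 0 (S = 40): V_0 = e^(−0.0025)·[0.4709·0.4734 + 0.5291·0.0000] = 0.2223

£0.22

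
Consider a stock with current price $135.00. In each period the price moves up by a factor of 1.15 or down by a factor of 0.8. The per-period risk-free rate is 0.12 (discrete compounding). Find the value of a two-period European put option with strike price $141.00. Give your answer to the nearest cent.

Risk-neutral probability p = (1 + 0.12 − 0.8)/(1.15 − 0.8) = 0.3200/0.3500 = 0.9143
Terminal stock prices: S_uu = 178.5, S_ud = 124.2, S_dd = 86.4
Terminal payoffs (K − S): max(-37.54, 0) = 0, max(16.8, 0) = 16.8, max(54.6, 0) = 54.6
Node u (S = 155.2): V_u = 1/1.12·[0.9143·0.0000 + 0.0857·16.8000] = 1.2857
Node d (S = 108): V_d = 1/1.12·[0.9143·16.8000 + 0.0857·54.6000] = 17.8929
Node 0 (S = 135): V_0 = 1/1.12·[0.9143·1.2857 + 0.0857·17.8929] = 2.4189

$2.42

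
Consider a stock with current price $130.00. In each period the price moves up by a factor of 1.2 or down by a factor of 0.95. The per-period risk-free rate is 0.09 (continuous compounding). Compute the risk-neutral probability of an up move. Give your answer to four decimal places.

p = 0.5767

Risk-neutral probability p = (e^0.09 − 0.95)/(1.2 − 0.95) = 0.1442/0.2500 = 0.5767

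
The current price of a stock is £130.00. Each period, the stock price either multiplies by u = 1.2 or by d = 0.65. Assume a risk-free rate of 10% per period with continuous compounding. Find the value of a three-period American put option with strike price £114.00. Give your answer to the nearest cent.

£6.07

Risk-neutral probability p = (e^0.1 − 0.65)/(1.2 − 0.65) = 0.4552/0.5500 = 0.8276
Terminal stock prices: S_uuu = 224.6, S_uud = 121.7, S_udd = 65.91, S_ddd = 35.7
Terminal payoffs (K − S): max(-110.6, 0) = 0, max(-7.68, 0) = 0, max(48.09, 0) = 48.09, max(78.3, 0) = 78.3
Node uu (S = 187.2): continuation = e^(−0.1)·[0.8276·0.0000 + 0.1724·0.0000] = 0.0000; exercise value = 0.0000 ≤ continuation, so V_uu = 0.0000
Node ud (S = 101.4): continuation = e^(−0.1)·[0.8276·0.0000 + 0.1724·48.0900] = 7.5025; exercise value = 12.6000 > continuation, so V_ud = 12.6000 (exercise)
Node dd (S = 54.93): continuation = e^(−0.1)·[0.8276·48.0900 + 0.1724·78.2987] = 48.2265; exercise value = 59.0750 > continuation, so V_dd = 59.0750 (exercise)
Node u (S = 156): continuation = e^(−0.1)·[0.8276·0.0000 + 0.1724·12.6000] = 1.9657; exercise value = 0.0000 ≤ continuation, so V_u = 1.9657
Node d (S = 84.5): continuation = e^(−0.1)·[0.8276·12.6000 + 0.1724·59.0750] = 18.6515; exercise value = 29.5000 > continuation, so V_d = 29.5000 (exercise)
Node 0 (S = 130): continuation = e^(−0.1)·[0.8276·1.9657 + 0.1724·29.5000] = 6.0742; exercise value = 0.0000 ≤ continuation, so V_0 = 6.0742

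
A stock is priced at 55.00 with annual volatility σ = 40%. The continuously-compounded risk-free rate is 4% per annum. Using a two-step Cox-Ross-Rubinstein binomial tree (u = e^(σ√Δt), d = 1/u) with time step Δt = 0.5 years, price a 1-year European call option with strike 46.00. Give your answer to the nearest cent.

CRR parameters: u = e^(σ√Δt) = e^(0.4·√0.5) = 1.3269, d = 1/u = 0.7536
Per-period rate: rΔt = 0.04·0.5 = 0.02, so R = e^0.02 = 1.0202
Risk-neutral probability p = (e^0.02 − 0.7536)/(1.3269 − 0.7536) = 0.2666/0.5733 = 0.4650
Terminal stock prices: S_uu = 96.84, S_ud = 55, S_dd = 31.24
Terminal payoffs (S − K): max(50.84, 0) = 50.84, max(9, 0) = 9, max(-14.76, 0) = 0
Node u (S = 72.98): V_u = e^(−0.02)·[0.4650·50.8360 + 0.5350·9.0000] = 27.8902
Node d (S = 41.45): V_d = e^(−0.02)·[0.4650·9.0000 + 0.5350·0.0000] = 4.1021
Node 0 (S = 55): V_0 = e^(−0.02)·[0.4650·27.8902 + 0.5350·4.1021] = 14.8632

14.86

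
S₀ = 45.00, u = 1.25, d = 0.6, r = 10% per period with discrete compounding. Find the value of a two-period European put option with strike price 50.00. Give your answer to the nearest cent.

6.26

Risk-neutral probability p = (1 + 0.1 − 0.6)/(1.25 − 0.6) = 0.5000/0.6500 = 0.7692
Terminal stock prices: S_uu = 70.31, S_ud = 33.75, S_dd = 16.2
Terminal payoffs (K − S): max(-20.31, 0) = 0, max(16.25, 0) = 16.25, max(33.8, 0) = 33.8
Node u (S = 56.25): V_u = 1/1.1·[0.7692·0.0000 + 0.2308·16.2500] = 3.4091
Node d (S = 27): V_d = 1/1.1·[0.7692·16.2500 + 0.2308·33.8000] = 18.4545
Node 0 (S = 45): V_0 = 1/1.1·[0.7692·3.4091 + 0.2308·18.4545] = 6.2556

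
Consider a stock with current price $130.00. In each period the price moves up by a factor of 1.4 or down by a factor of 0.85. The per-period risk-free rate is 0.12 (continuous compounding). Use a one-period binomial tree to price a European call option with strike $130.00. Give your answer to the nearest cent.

Risk-neutral probability p = (e^0.12 − 0.85)/(1.4 − 0.85) = 0.2775/0.5500 = 0.5045
Terminal stock prices: S_u = 182, S_d = 110.5
Terminal payoffs (S − K): max(52, 0) = 52, max(-19.5, 0) = 0
Node 0 (S = 130): V_0 = e^(−0.12)·[0.5045·52.0000 + 0.4955·0.0000] = 23.2693

$23.27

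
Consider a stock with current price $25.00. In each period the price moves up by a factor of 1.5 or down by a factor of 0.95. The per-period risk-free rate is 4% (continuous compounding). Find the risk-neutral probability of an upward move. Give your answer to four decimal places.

Risk-neutral probability p = (e^0.04 − 0.95)/(1.5 − 0.95) = 0.0908/0.5500 = 0.1651

p = 0.1651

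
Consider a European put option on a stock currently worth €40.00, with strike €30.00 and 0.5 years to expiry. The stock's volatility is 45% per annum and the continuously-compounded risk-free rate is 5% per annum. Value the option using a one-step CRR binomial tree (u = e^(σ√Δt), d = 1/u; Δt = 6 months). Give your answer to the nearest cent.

€0.47

CRR parameters: u = e^(σ√Δt) = e^(0.45·√0.5) = 1.3746, d = 1/u = 0.7275
Per-period rate: rΔt = 0.05·0.5 = 0.025, so R = e^0.025 = 1.0253
Risk-neutral probability p = (e^0.025 − 0.7275)/(1.3746 − 0.7275) = 0.2979/0.6472 = 0.4602
Terminal stock prices: S_u = 54.99, S_d = 29.1
Terminal payoffs (K − S): max(-24.99, 0) = 0, max(0.9017, 0) = 0.9017
Node 0 (S = 40): V_0 = e^(−0.025)·[0.4602·0.0000 + 0.5398·0.9017] = 0.4747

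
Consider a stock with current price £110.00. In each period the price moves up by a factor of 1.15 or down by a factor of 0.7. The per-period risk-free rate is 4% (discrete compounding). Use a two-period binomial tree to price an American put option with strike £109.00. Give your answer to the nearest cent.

£11.01

Risk-neutral probability p = (1 + 0.04 − 0.7)/(1.15 − 0.7) = 0.3400/0.4500 = 0.7556
Terminal stock prices: S_uu = 145.5, S_ud = 88.55, S_dd = 53.9
Terminal payoffs (K − S): max(-36.47, 0) = 0, max(20.45, 0) = 20.45, max(55.1, 0) = 55.1
Node u (S = 126.5): continuation = 1/1.04·[0.7556·0.0000 + 0.2444·20.4500] = 4.8066; exercise value = 0.0000 ≤ continuation, so V_u = 4.8066
Node d (S = 77): continuation = 1/1.04·[0.7556·20.4500 + 0.2444·55.1000] = 27.8077; exercise value = 32.0000 > continuation, so V_d = 32.0000 (exercise)
Node 0 (S = 110): continuation = 1/1.04·[0.7556·4.8066 + 0.2444·32.0000] = 11.0134; exercise value = 0.0000 ≤ continuation, so V_0 = 11.0134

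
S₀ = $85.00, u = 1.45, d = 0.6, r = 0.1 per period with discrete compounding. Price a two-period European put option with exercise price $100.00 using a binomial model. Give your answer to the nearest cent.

Risk-neutral probability p = (1 + 0.1 − 0.6)/(1.45 − 0.6) = 0.5000/0.8500 = 0.5882
Terminal stock prices: S_uu = 178.7, S_ud = 73.95, S_dd = 30.6
Terminal payoffs (K − S): max(-78.71, 0) = 0, max(26.05, 0) = 26.05, max(69.4, 0) = 69.4
Node u (S = 123.2): V_u = 1/1.1·[0.5882·0.0000 + 0.4118·26.0500] = 9.7513
Node d (S = 51): V_d = 1/1.1·[0.5882·26.0500 + 0.4118·69.4000] = 39.9091
Node 0 (S = 85): V_0 = 1/1.1·[0.5882·9.7513 + 0.4118·39.9091] = 20.1539

$20.15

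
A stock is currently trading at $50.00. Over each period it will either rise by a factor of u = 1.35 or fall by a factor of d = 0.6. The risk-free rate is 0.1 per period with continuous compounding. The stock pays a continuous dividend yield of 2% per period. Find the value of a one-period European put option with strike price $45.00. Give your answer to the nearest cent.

$4.83

Per-period risk-free factor R = e^0.1 = 1.1052; dividend-adjusted growth = e^(0.1−0.02) = 1.0833.
Risk-neutral probability p = (1.0833 − 0.6)/(1.35 − 0.6) = 0.4833/0.7500 = 0.6444
Terminal stock prices: S_u = 67.5, S_d = 30
Terminal payoffs (K − S): max(-22.5, 0) = 0, max(15, 0) = 15
Node 0 (S = 50): V_0 = e^(−0.1)·[0.6444·0.0000 + 0.3556·15.0000] = 4.8266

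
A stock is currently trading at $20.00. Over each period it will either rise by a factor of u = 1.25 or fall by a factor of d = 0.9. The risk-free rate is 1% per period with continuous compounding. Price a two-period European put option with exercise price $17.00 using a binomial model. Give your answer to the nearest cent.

$0.37

Risk-neutral probability p = (e^0.01 − 0.9)/(1.25 − 0.9) = 0.1101/0.3500 = 0.3144
Terminal stock prices: S_uu = 31.25, S_ud = 22.5, S_dd = 16.2
Terminal payoffs (K − S): max(-14.25, 0) = 0, max(-5.5, 0) = 0, max(0.8, 0) = 0.8
Node u (S = 25): V_u = e^(−0.01)·[0.3144·0.0000 + 0.6856·0.0000] = 0.0000
Node d (S = 18): V_d = e^(−0.01)·[0.3144·0.0000 + 0.6856·0.8000] = 0.5430
Node 0 (S = 20): V_0 = e^(−0.01)·[0.3144·0.0000 + 0.6856·0.5430] = 0.3686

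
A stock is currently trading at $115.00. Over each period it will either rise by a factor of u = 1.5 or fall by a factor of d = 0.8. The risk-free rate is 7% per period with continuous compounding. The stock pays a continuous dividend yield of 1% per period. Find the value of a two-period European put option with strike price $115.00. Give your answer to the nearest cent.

Per-period risk-free factor R = e^0.07 = 1.0725; dividend-adjusted growth = e^(0.07−0.01) = 1.0618.
Risk-neutral probability p = (1.0618 − 0.8)/(1.5 − 0.8) = 0.2618/0.7000 = 0.3741
Terminal stock prices: S_uu = 258.8, S_ud = 138, S_dd = 73.6
Terminal payoffs (K − S): max(-143.8, 0) = 0, max(-23, 0) = 0, max(41.4, 0) = 41.4
Node u (S = 172.5): V_u = e^(−0.07)·[0.3741·0.0000 + 0.6259·0.0000] = 0.0000
Node d (S = 92): V_d = e^(−0.07)·[0.3741·0.0000 + 0.6259·41.4000] = 24.1623
Node 0 (S = 115): V_0 = e^(−0.07)·[0.3741·0.0000 + 0.6259·24.1623] = 14.1018

$14.10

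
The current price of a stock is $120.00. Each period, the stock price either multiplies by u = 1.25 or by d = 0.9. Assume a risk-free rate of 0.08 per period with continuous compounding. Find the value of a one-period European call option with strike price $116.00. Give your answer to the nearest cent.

Risk-neutral probability p = (e^0.08 − 0.9)/(1.25 − 0.9) = 0.1833/0.3500 = 0.5237
Terminal stock prices: S_u = 150, S_d = 108
Terminal payoffs (S − K): max(34, 0) = 34, max(-8, 0) = 0
Node 0 (S = 120): V_0 = e^(−0.08)·[0.5237·34.0000 + 0.4763·0.0000] = 16.4361

$16.44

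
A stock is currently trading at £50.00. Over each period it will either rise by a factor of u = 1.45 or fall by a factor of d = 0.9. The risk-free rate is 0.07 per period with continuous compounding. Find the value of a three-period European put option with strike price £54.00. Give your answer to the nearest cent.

Risk-neutral probability p = (e^0.07 − 0.9)/(1.45 − 0.9) = 0.1725/0.5500 = 0.3137
Terminal stock prices: S_uuu = 152.4, S_uud = 94.61, S_udd = 58.73, S_ddd = 36.45
Terminal payoffs (K − S): max(-98.43, 0) = 0, max(-40.61, 0) = 0, max(-4.725, 0) = 0, max(17.55, 0) = 17.55
Node uu (S = 105.1): V_uu = e^(−0.07)·[0.3137·0.0000 + 0.6863·0.0000] = 0.0000
Node ud (S = 65.25): V_ud = e^(−0.07)·[0.3137·0.0000 + 0.6863·0.0000] = 0.0000
Node dd (S = 40.5): V_dd = e^(−0.07)·[0.3137·0.0000 + 0.6863·17.5500] = 11.2311
Node u (S = 72.5): V_u = e^(−0.07)·[0.3137·0.0000 + 0.6863·0.0000] = 0.0000
Node d (S = 45): V_d = e^(−0.07)·[0.3137·0.0000 + 0.6863·11.2311] = 7.1873
Node 0 (S = 50): V_0 = e^(−0.07)·[0.3137·0.0000 + 0.6863·7.1873] = 4.5995

£4.60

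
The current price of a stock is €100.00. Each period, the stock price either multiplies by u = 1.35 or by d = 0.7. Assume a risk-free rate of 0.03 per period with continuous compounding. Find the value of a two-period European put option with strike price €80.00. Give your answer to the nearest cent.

Risk-neutral probability p = (e^0.03 − 0.7)/(1.35 − 0.7) = 0.3305/0.6500 = 0.5084
Terminal stock prices: S_uu = 182.3, S_ud = 94.5, S_dd = 49
Terminal payoffs (K − S): max(-102.3, 0) = 0, max(-14.5, 0) = 0, max(31, 0) = 31
Node u (S = 135): V_u = e^(−0.03)·[0.5084·0.0000 + 0.4916·0.0000] = 0.0000
Node d (S = 70): V_d = e^(−0.03)·[0.5084·0.0000 + 0.4916·31.0000] = 14.7895
Node 0 (S = 100): V_0 = e^(−0.03)·[0.5084·0.0000 + 0.4916·14.7895] = 7.0557

€7.06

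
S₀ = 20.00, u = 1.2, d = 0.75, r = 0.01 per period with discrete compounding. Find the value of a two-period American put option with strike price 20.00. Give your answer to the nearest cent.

2.57

Risk-neutral probability p = (1 + 0.01 − 0.75)/(1.2 − 0.75) = 0.2600/0.4500 = 0.5778
Terminal stock prices: S_uu = 28.8, S_ud = 18, S_dd = 11.25
Terminal payoffs (K − S): max(-8.8, 0) = 0, max(2, 0) = 2, max(8.75, 0) = 8.75
Node u (S = 24): continuation = 1/1.01·[0.5778·0.0000 + 0.4222·2.0000] = 0.8361; exercise value = 0.0000 ≤ continuation, so V_u = 0.8361
Node d (S = 15): continuation = 1/1.01·[0.5778·2.0000 + 0.4222·8.7500] = 4.8020; exercise value = 5.0000 > continuation, so V_d = 5.0000 (exercise)
Node 0 (S = 20): continuation = 1/1.01·[0.5778·0.8361 + 0.4222·5.0000] = 2.5685; exercise value = 0.0000 ≤ continuation, so V_0 = 2.5685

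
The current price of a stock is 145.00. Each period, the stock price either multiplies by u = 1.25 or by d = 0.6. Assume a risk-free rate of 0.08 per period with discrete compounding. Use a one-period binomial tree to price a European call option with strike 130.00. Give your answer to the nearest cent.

35.04

Risk-neutral probability p = (1 + 0.08 − 0.6)/(1.25 − 0.6) = 0.4800/0.6500 = 0.7385
Terminal stock prices: S_u = 181.2, S_d = 87
Terminal payoffs (S − K): max(51.25, 0) = 51.25, max(-43, 0) = 0
Node 0 (S = 145): V_0 = 1/1.08·[0.7385·51.2500 + 0.2615·0.0000] = 35.0427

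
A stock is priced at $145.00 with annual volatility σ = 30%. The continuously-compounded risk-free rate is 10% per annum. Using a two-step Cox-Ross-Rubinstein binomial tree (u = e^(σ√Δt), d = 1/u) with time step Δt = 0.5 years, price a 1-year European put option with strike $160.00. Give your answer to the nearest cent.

$17.71

CRR parameters: u = e^(σ√Δt) = e^(0.3·√0.5) = 1.2363, d = 1/u = 0.8089
Per-period rate: rΔt = 0.1·0.5 = 0.05, so R = e^0.05 = 1.0513
Risk-neutral probability p = (e^0.05 − 0.8089)/(1.2363 − 0.8089) = 0.2424/0.4275 = 0.5671
Terminal stock prices: S_uu = 221.6, S_ud = 145, S_dd = 94.87
Terminal payoffs (K − S): max(-61.63, 0) = 0, max(15, 0) = 15, max(65.13, 0) = 65.13
Node u (S = 179.3): V_u = e^(−0.05)·[0.5671·0.0000 + 0.4329·15.0000] = 6.1767
Node d (S = 117.3): V_d = e^(−0.05)·[0.5671·15.0000 + 0.4329·65.1336] = 34.9123
Node 0 (S = 145): V_0 = e^(−0.05)·[0.5671·6.1767 + 0.4329·34.9123] = 17.7081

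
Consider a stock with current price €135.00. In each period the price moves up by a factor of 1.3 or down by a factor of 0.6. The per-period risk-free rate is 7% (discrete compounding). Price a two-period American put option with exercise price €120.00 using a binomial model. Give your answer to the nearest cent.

Risk-neutral probability p = (1 + 0.07 − 0.6)/(1.3 − 0.6) = 0.4700/0.7000 = 0.6714
Terminal stock prices: S_uu = 228.2, S_ud = 105.3, S_dd = 48.6
Terminal payoffs (K − S): max(-108.2, 0) = 0, max(14.7, 0) = 14.7, max(71.4, 0) = 71.4
Node u (S = 175.5): continuation = 1/1.07·[0.6714·0.0000 + 0.3286·14.7000] = 4.5140; exercise value = 0.0000 ≤ continuation, so V_u = 4.5140
Node d (S = 81): continuation = 1/1.07·[0.6714·14.7000 + 0.3286·71.4000] = 31.1495; exercise value = 39.0000 > continuation, so V_d = 39.0000 (exercise)
Node 0 (S = 135): continuation = 1/1.07·[0.6714·4.5140 + 0.3286·39.0000] = 14.8085; exercise value = 0.0000 ≤ continuation, so V_0 = 14.8085

€14.81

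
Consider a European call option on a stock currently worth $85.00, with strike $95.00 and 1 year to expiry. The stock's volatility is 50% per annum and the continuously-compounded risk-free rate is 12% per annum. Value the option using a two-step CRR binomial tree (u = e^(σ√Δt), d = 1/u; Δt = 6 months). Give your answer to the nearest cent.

CRR parameters: u = e^(σ√Δt) = e^(0.5·√0.5) = 1.4241, d = 1/u = 0.7022
Per-period rate: rΔt = 0.12·0.5 = 0.06, so R = e^0.06 = 1.0618
Risk-neutral probability p = (e^0.06 − 0.7022)/(1.4241 − 0.7022) = 0.3596/0.7219 = 0.4982
Terminal stock prices: S_uu = 172.4, S_ud = 85, S_dd = 41.91
Terminal payoffs (S − K): max(77.39, 0) = 77.39, max(-10, 0) = 0, max(-53.09, 0) = 0
Node u (S = 121.1): V_u = e^(−0.06)·[0.4982·77.3898 + 0.5018·0.0000] = 36.3085
Node d (S = 59.69): V_d = e^(−0.06)·[0.4982·0.0000 + 0.5018·0.0000] = 0.0000
Node 0 (S = 85): V_0 = e^(−0.06)·[0.4982·36.3085 + 0.5018·0.0000] = 17.0346

$17.03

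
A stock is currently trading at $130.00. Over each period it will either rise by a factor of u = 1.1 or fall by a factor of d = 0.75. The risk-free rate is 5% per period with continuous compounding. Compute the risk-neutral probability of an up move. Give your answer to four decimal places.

Risk-neutral probability p = (e^0.05 − 0.75)/(1.1 − 0.75) = 0.3013/0.3500 = 0.8608

p = 0.8608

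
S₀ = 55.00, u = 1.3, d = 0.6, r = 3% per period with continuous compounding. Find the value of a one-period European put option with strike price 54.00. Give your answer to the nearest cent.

7.85

Risk-neutral probability p = (e^0.03 − 0.6)/(1.3 − 0.6) = 0.4305/0.7000 = 0.6149
Terminal stock prices: S_u = 71.5, S_d = 33
Terminal payoffs (K − S): max(-17.5, 0) = 0, max(21, 0) = 21
Node 0 (S = 55): V_0 = e^(−0.03)·[0.6149·0.0000 + 0.3851·21.0000] = 7.8474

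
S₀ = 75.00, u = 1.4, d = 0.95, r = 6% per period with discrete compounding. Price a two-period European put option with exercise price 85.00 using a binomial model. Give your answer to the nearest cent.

8.80

Risk-neutral probability p = (1 + 0.06 − 0.95)/(1.4 − 0.95) = 0.1100/0.4500 = 0.2444
Terminal stock prices: S_uu = 147, S_ud = 99.75, S_dd = 67.69
Terminal payoffs (K − S): max(-62, 0) = 0, max(-14.75, 0) = 0, max(17.31, 0) = 17.31
Node u (S = 105): V_u = 1/1.06·[0.2444·0.0000 + 0.7556·0.0000] = 0.0000
Node d (S = 71.25): V_d = 1/1.06·[0.2444·0.0000 + 0.7556·17.3125] = 12.3401
Node 0 (S = 75): V_0 = 1/1.06·[0.2444·0.0000 + 0.7556·12.3401] = 8.7959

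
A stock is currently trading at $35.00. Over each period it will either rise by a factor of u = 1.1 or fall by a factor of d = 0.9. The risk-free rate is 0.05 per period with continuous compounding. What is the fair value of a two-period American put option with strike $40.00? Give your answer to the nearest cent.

$5.00

Risk-neutral probability p = (e^0.05 − 0.9)/(1.1 − 0.9) = 0.1513/0.2000 = 0.7564
Terminal stock prices: S_uu = 42.35, S_ud = 34.65, S_dd = 28.35
Terminal payoffs (K − S): max(-2.35, 0) = 0, max(5.35, 0) = 5.35, max(11.65, 0) = 11.65
Node u (S = 38.5): continuation = e^(−0.05)·[0.7564·0.0000 + 0.2436·5.3500] = 1.2399; exercise value = 1.5000 > continuation, so V_u = 1.5000 (exercise)
Node d (S = 31.5): continuation = e^(−0.05)·[0.7564·5.3500 + 0.2436·11.6500] = 6.5492; exercise value = 8.5000 > continuation, so V_d = 8.5000 (exercise)
Node 0 (S = 35): continuation = e^(−0.05)·[0.7564·1.5000 + 0.2436·8.5000] = 3.0492; exercise value = 5.0000 > continuation, so V_0 = 5.0000 (exercise)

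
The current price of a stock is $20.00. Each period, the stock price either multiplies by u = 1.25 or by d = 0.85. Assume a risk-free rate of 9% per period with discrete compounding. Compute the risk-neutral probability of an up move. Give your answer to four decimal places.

Risk-neutral probability p = (1 + 0.09 − 0.85)/(1.25 − 0.85) = 0.2400/0.4000 = 0.6000

p = 0.6000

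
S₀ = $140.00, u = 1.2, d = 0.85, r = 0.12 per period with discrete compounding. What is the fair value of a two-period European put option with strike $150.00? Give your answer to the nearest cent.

Risk-neutral probability p = (1 + 0.12 − 0.85)/(1.2 − 0.85) = 0.2700/0.3500 = 0.7714
Terminal stock prices: S_uu = 201.6, S_ud = 142.8, S_dd = 101.1
Terminal payoffs (K − S): max(-51.6, 0) = 0, max(7.2, 0) = 7.2, max(48.85, 0) = 48.85
Node u (S = 168): V_u = 1/1.12·[0.7714·0.0000 + 0.2286·7.2000] = 1.4694
Node d (S = 119): V_d = 1/1.12·[0.7714·7.2000 + 0.2286·48.8500] = 14.9286
Node 0 (S = 140): V_0 = 1/1.12·[0.7714·1.4694 + 0.2286·14.9286] = 4.0587

$4.06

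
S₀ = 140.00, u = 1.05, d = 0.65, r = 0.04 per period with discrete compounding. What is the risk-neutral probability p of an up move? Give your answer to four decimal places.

Risk-neutral probability p = (1 + 0.04 − 0.65)/(1.05 − 0.65) = 0.3900/0.4000 = 0.9750

p = 0.9750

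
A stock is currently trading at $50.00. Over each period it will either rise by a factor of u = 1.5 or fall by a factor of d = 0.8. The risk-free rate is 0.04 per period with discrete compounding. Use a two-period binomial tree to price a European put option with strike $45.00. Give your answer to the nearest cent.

Risk-neutral probability p = (1 + 0.04 − 0.8)/(1.5 − 0.8) = 0.2400/0.7000 = 0.3429
Terminal stock prices: S_uu = 112.5, S_ud = 60, S_dd = 32
Terminal payoffs (K − S): max(-67.5, 0) = 0, max(-15, 0) = 0, max(13, 0) = 13
Node u (S = 75): V_u = 1/1.04·[0.3429·0.0000 + 0.6571·0.0000] = 0.0000
Node d (S = 40): V_d = 1/1.04·[0.3429·0.0000 + 0.6571·13.0000] = 8.2143
Node 0 (S = 50): V_0 = 1/1.04·[0.3429·0.0000 + 0.6571·8.2143] = 5.1903

$5.19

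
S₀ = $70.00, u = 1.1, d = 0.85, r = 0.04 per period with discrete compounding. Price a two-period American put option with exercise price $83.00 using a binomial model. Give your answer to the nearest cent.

Risk-neutral probability p = (1 + 0.04 − 0.85)/(1.1 − 0.85) = 0.1900/0.2500 = 0.7600
Terminal stock prices: S_uu = 84.7, S_ud = 65.45, S_dd = 50.57
Terminal payoffs (K − S): max(-1.7, 0) = 0, max(17.55, 0) = 17.55, max(32.43, 0) = 32.43
Node u (S = 77): continuation = 1/1.04·[0.7600·0.0000 + 0.2400·17.5500] = 4.0500; exercise value = 6.0000 > continuation, so V_u = 6.0000 (exercise)
Node d (S = 59.5): continuation = 1/1.04·[0.7600·17.5500 + 0.2400·32.4250] = 20.3077; exercise value = 23.5000 > continuation, so V_d = 23.5000 (exercise)
Node 0 (S = 70): continuation = 1/1.04·[0.7600·6.0000 + 0.2400·23.5000] = 9.8077; exercise value = 13.0000 > continuation, so V_0 = 13.0000 (exercise)

$13.00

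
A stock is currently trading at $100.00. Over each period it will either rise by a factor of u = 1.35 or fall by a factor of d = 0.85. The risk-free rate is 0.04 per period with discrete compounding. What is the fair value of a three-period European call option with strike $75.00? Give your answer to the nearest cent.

Risk-neutral probability p = (1 + 0.04 − 0.85)/(1.35 − 0.85) = 0.1900/0.5000 = 0.3800
Terminal stock prices: S_uuu = 246, S_uud = 154.9, S_udd = 97.54, S_ddd = 61.41
Terminal payoffs (S − K): max(171, 0) = 171, max(79.91, 0) = 79.91, max(22.54, 0) = 22.54, max(-13.59, 0) = 0
Node uu (S = 182.3): V_uu = 1/1.04·[0.3800·171.0375 + 0.6200·79.9125] = 110.1346
Node ud (S = 114.8): V_ud = 1/1.04·[0.3800·79.9125 + 0.6200·22.5375] = 42.6346
Node dd (S = 72.25): V_dd = 1/1.04·[0.3800·22.5375 + 0.6200·0.0000] = 8.2349
Node u (S = 135): V_u = 1/1.04·[0.3800·110.1346 + 0.6200·42.6346] = 65.6583
Node d (S = 85): V_d = 1/1.04·[0.3800·42.6346 + 0.6200·8.2349] = 20.4873
Node 0 (S = 100): V_0 = 1/1.04·[0.3800·65.6583 + 0.6200·20.4873] = 36.2041

$36.20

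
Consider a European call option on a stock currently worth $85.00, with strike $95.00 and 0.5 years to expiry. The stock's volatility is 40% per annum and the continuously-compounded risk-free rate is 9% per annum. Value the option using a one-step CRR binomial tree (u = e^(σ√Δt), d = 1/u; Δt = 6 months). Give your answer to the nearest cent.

$8.67

CRR parameters: u = e^(σ√Δt) = e^(0.4·√0.5) = 1.3269, d = 1/u = 0.7536
Per-period rate: rΔt = 0.09·0.5 = 0.045, so R = e^0.045 = 1.0460
Risk-neutral probability p = (e^0.045 − 0.7536)/(1.3269 − 0.7536) = 0.2924/0.5733 = 0.5100
Terminal stock prices: S_u = 112.8, S_d = 64.06
Terminal payoffs (S − K): max(17.79, 0) = 17.79, max(-30.94, 0) = 0
Node 0 (S = 85): V_0 = e^(−0.045)·[0.5100·17.7862 + 0.4900·0.0000] = 8.6726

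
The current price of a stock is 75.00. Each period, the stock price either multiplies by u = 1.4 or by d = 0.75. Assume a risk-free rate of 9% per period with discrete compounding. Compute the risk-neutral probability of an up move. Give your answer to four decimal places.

p = 0.5231

Risk-neutral probability p = (1 + 0.09 − 0.75)/(1.4 − 0.75) = 0.3400/0.6500 = 0.5231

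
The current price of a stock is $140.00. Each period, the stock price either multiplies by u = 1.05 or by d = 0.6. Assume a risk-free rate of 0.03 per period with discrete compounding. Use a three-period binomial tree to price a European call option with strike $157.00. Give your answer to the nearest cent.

$4.05

Risk-neutral probability p = (1 + 0.03 − 0.6)/(1.05 − 0.6) = 0.4300/0.4500 = 0.9556
Terminal stock prices: S_uuu = 162.1, S_uud = 92.61, S_udd = 52.92, S_ddd = 30.24
Terminal payoffs (S − K): max(5.068, 0) = 5.068, max(-64.39, 0) = 0, max(-104.1, 0) = 0, max(-126.8, 0) = 0
Node uu (S = 154.3): V_uu = 1/1.03·[0.9556·5.0675 + 0.0444·0.0000] = 4.7012
Node ud (S = 88.2): V_ud = 1/1.03·[0.9556·0.0000 + 0.0444·0.0000] = 0.0000
Node dd (S = 50.4): V_dd = 1/1.03·[0.9556·0.0000 + 0.0444·0.0000] = 0.0000
Node u (S = 147): V_u = 1/1.03·[0.9556·4.7012 + 0.0444·0.0000] = 4.3615
Node d (S = 84): V_d = 1/1.03·[0.9556·0.0000 + 0.0444·0.0000] = 0.0000
Node 0 (S = 140): V_0 = 1/1.03·[0.9556·4.3615 + 0.0444·0.0000] = 4.0462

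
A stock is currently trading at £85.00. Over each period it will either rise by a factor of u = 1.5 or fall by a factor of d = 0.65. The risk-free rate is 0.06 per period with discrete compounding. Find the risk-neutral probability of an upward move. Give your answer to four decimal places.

p = 0.4824

Risk-neutral probability p = (1 + 0.06 − 0.65)/(1.5 − 0.65) = 0.4100/0.8500 = 0.4824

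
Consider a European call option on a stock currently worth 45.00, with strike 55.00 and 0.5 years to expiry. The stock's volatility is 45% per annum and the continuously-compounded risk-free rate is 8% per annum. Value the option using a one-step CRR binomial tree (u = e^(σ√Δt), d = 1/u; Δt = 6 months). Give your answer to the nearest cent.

CRR parameters: u = e^(σ√Δt) = e^(0.45·√0.5) = 1.3746, d = 1/u = 0.7275
Per-period rate: rΔt = 0.08·0.5 = 0.04, so R = e^0.04 = 1.0408
Risk-neutral probability p = (e^0.04 − 0.7275)/(1.3746 − 0.7275) = 0.3134/0.6472 = 0.4842
Terminal stock prices: S_u = 61.86, S_d = 32.74
Terminal payoffs (S − K): max(6.859, 0) = 6.859, max(-22.26, 0) = 0
Node 0 (S = 45): V_0 = e^(−0.04)·[0.4842·6.8592 + 0.5158·0.0000] = 3.1908

3.19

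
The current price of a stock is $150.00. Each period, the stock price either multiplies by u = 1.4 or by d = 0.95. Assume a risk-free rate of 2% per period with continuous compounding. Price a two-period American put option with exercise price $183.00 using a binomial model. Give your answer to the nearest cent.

$33.51

Risk-neutral probability p = (e^0.02 − 0.95)/(1.4 − 0.95) = 0.0702/0.4500 = 0.1560
Terminal stock prices: S_uu = 294, S_ud = 199.5, S_dd = 135.4
Terminal payoffs (K − S): max(-111, 0) = 0, max(-16.5, 0) = 0, max(47.62, 0) = 47.62
Node u (S = 210): continuation = e^(−0.02)·[0.1560·0.0000 + 0.8440·0.0000] = 0.0000; exercise value = 0.0000 ≤ continuation, so V_u = 0.0000
Node d (S = 142.5): continuation = e^(−0.02)·[0.1560·0.0000 + 0.8440·47.6250] = 39.3994; exercise value = 40.5000 > continuation, so V_d = 40.5000 (exercise)
Node 0 (S = 150): continuation = e^(−0.02)·[0.1560·0.0000 + 0.8440·40.5000] = 33.5050; exercise value = 33.0000 ≤ continuation, so V_0 = 33.5050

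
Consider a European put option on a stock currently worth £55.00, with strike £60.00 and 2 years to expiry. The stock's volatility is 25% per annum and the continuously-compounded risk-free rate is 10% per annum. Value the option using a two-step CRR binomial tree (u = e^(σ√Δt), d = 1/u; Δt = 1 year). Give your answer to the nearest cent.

CRR parameters: u = e^(σ√Δt) = e^(0.25·√1) = 1.2840, d = 1/u = 0.7788
Per-period rate: rΔt = 0.1·1 = 0.1, so R = e^0.1 = 1.1052
Risk-neutral probability p = (e^0.1 − 0.7788)/(1.2840 − 0.7788) = 0.3264/0.5052 = 0.6460
Terminal stock prices: S_uu = 90.68, S_ud = 55, S_dd = 33.36
Terminal payoffs (K − S): max(-30.68, 0) = 0, max(5, 0) = 5, max(26.64, 0) = 26.64
Node u (S = 70.62): V_u = e^(−0.1)·[0.6460·0.0000 + 0.3540·5.0000] = 1.6016
Node d (S = 42.83): V_d = e^(−0.1)·[0.6460·5.0000 + 0.3540·26.6408] = 11.4562
Node 0 (S = 55): V_0 = e^(−0.1)·[0.6460·1.6016 + 0.3540·11.4562] = 4.6058

£4.61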